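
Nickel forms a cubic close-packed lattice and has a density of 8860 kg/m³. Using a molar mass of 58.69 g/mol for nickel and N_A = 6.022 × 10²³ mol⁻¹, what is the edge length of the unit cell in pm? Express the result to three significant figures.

With Z = 4 atoms per FCC cell, a³ = Z·M/(N_A·ρ) = 4 × 58.69 / (6.022 × 10²³ × 8.860 g/cm³) = 4.400 × 10^-23 cm³.
a = (4.400 × 10^-23)^(1/3) = 3.530 × 10^-8 cm = 353 pm.

353 pm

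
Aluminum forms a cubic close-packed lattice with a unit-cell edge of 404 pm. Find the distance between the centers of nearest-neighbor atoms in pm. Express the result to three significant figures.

In an FCC structure, atoms touch along the face diagonal, so √2·a = 4r; the nearest-neighbor distance equals 2r = 0.7071·a.
d = 0.7071 × 404 = 286 pm.

286 pm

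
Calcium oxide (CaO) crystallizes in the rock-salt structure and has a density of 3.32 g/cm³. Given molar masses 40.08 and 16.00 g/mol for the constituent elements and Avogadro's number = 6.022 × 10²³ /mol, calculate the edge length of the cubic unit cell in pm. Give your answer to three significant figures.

482 pm

M(CaO) = 56.08 g/mol; Z = 4 formula units per cell.
a³ = Z·M/(N_A·ρ) = 4 × 56.08 / (6.022 × 10²³ × 3.32) = 1.122 × 10^-22 cm³, so a = 4.823 × 10^-8 cm = 482 pm.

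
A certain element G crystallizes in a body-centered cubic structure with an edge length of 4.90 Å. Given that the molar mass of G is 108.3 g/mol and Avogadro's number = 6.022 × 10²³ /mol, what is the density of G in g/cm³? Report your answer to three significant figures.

3.06 g/cm³

A BCC unit cell contains Z = 2 atoms.
Cell volume: a³ = (4.90 Å)³ = (4.900 × 10^-8 cm)³ = 1.176 × 10^-22 cm³.
ρ = Z·M/(N_A·a³) = 2 × 108.3 / (6.022 × 10²³ × 1.176 × 10^-22) = 3.057 g/cm³.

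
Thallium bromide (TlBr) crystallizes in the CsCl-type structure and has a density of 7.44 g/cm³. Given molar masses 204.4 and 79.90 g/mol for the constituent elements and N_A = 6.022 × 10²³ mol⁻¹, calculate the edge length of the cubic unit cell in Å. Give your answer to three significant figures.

3.99 Å

M(TlBr) = 284.3 g/mol; Z = 1 formula unit per cell.
a³ = Z·M/(N_A·ρ) = 1 × 284.3 / (6.022 × 10²³ × 7.44) = 6.345 × 10^-23 cm³, so a = 3.989 × 10^-8 cm = 3.99 Å.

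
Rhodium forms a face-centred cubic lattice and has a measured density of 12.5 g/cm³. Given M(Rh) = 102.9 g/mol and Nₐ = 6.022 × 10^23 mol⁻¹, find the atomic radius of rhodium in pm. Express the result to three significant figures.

134 pm

For an FCC cell (Z = 4), a³ = Z·M/(N_A·ρ) = 4 × 102.9 / (6.022 × 10²³ × 12.50) = 5.468 × 10^-23 cm³, so a = 3.796 × 10^-8 cm = 379.6 pm.
Atoms touch along the face diagonal, so √2·a = 4r, so r = 0.3536 × a = 134 pm.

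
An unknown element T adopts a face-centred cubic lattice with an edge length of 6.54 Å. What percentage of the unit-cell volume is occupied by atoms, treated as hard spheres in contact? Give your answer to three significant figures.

In an FCC lattice atoms touch along the face diagonal, so √2·a = 4r, so r = 0.3536a = 2.312 Å.
Packing fraction = Z·(4/3)πr³ / a³ = 4 × (4/3)π × (2.312)³ / (6.54)³ = 0.7405 = 74.0%.

74.0%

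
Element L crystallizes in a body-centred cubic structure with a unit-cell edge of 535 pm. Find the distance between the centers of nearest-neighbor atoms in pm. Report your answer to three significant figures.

In a BCC structure, atoms touch along the body diagonal, so √3·a = 4r; the nearest-neighbor distance equals 2r = 0.8660·a.
d = 0.8660 × 535 = 463 pm.

463 pm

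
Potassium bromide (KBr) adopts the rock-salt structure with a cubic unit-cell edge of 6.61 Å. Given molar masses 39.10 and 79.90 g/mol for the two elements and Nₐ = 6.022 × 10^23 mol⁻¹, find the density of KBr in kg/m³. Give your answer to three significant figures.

2740 kg/m³

The rock-salt structure contains Z = 4 formula units per cell; M(KBr) = 39.10 + 79.90 = 119.0 g/mol.
a³ = (6.610 × 10^-8 cm)³ = 2.888 × 10^-22 cm³.
ρ = 4 × 119.0 / (6.022 × 10²³ × 2.888 × 10^-22) = 2.737 g/cm³ = 2740 kg/m³.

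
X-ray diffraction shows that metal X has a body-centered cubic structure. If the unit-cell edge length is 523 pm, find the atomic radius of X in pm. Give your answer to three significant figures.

In a BCC lattice, atoms touch along the body diagonal, so √3·a = 4r.
r = √3·a/4 = 1.7321 × 523 / 4 = 226 pm.

226 pm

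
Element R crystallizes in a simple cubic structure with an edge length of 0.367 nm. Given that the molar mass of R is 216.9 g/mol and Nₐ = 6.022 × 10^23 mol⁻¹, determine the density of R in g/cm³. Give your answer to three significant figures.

7.29 g/cm³

A simple cubic unit cell contains Z = 1 atom.
Cell volume: a³ = (0.367 nm)³ = (3.670 × 10^-8 cm)³ = 4.943 × 10^-23 cm³.
ρ = Z·M/(N_A·a³) = 1 × 216.9 / (6.022 × 10²³ × 4.943 × 10^-23) = 7.287 g/cm³.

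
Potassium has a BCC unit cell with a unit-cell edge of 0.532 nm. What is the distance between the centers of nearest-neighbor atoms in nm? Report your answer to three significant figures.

0.461 nm

In a BCC structure, atoms touch along the body diagonal, so √3·a = 4r; the nearest-neighbor distance equals 2r = 0.8660·a.
d = 0.8660 × 0.532 = 0.461 nm.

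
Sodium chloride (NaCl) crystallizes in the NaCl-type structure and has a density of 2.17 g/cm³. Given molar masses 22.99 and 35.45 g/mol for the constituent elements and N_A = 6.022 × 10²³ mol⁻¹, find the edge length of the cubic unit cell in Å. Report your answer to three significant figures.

M(NaCl) = 58.44 g/mol; Z = 4 formula units per cell.
a³ = Z·M/(N_A·ρ) = 4 × 58.44 / (6.022 × 10²³ × 2.17) = 1.789 × 10^-22 cm³, so a = 5.635 × 10^-8 cm = 5.63 Å.

5.63 Å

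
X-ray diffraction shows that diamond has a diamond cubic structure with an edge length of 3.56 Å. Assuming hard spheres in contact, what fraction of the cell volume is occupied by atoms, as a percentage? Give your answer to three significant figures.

34.0%

In a diamond cubic lattice nearest neighbors lie along the body diagonal with √3·a = 8r, so r = 0.2165a = 0.7708 Å.
Packing fraction = Z·(4/3)πr³ / a³ = 8 × (4/3)π × (0.7708)³ / (3.56)³ = 0.3401 = 34.0%.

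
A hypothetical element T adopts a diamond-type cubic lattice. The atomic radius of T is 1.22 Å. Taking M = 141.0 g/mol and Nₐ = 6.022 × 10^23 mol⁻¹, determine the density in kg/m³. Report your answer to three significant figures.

In a diamond cubic lattice, nearest neighbors lie along the body diagonal with √3·a = 8r, giving a = 5.635 Å = 5.635 × 10^-8 cm.
With Z = 8, ρ = Z·M/(N_A·a³) = 8 × 141.0 / (6.022 × 10²³ × 1.789 × 10^-22) = 10.47 g/cm³ = 10500 kg/m³.

10500 kg/m³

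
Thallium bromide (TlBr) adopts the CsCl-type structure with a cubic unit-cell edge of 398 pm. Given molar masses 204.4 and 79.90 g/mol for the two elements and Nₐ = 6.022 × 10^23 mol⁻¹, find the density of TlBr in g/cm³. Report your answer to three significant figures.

7.49 g/cm³

The CsCl-type structure contains Z = 1 formula unit per cell; M(TlBr) = 204.4 + 79.90 = 284.3 g/mol.
a³ = (3.980 × 10^-8 cm)³ = 6.304 × 10^-23 cm³.
ρ = 1 × 284.3 / (6.022 × 10²³ × 6.304 × 10^-23) = 7.488 g/cm³.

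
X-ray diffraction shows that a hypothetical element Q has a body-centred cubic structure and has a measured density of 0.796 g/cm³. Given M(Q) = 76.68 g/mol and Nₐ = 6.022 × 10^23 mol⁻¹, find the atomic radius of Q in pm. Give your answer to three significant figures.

296 pm

For a BCC cell (Z = 2), a³ = Z·M/(N_A·ρ) = 2 × 76.68 / (6.022 × 10²³ × 0.7960) = 3.199 × 10^-22 cm³, so a = 6.839 × 10^-8 cm = 683.9 pm.
Atoms touch along the body diagonal, so √3·a = 4r, so r = 0.4330 × a = 296 pm.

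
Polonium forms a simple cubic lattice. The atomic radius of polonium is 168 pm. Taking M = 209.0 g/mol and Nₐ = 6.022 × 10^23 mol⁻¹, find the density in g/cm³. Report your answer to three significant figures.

In a simple cubic lattice, atoms touch along the cell edge, so a = 2r, giving a = 336.0 pm = 3.360 × 10^-8 cm.
With Z = 1, ρ = Z·M/(N_A·a³) = 1 × 209.0 / (6.022 × 10²³ × 3.793 × 10^-23) = 9.149 g/cm³.

9.15 g/cm³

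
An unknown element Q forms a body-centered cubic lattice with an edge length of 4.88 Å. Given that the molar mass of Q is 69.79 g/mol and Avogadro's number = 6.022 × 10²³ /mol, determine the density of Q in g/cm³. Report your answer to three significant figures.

A BCC unit cell contains Z = 2 atoms.
Cell volume: a³ = (4.88 Å)³ = (4.880 × 10^-8 cm)³ = 1.162 × 10^-22 cm³.
ρ = Z·M/(N_A·a³) = 2 × 69.79 / (6.022 × 10²³ × 1.162 × 10^-22) = 1.994 g/cm³.

1.99 g/cm³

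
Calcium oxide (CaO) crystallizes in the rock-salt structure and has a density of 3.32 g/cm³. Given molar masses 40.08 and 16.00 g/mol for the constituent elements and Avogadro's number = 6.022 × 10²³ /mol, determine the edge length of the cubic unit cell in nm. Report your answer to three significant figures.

M(CaO) = 56.08 g/mol; Z = 4 formula units per cell.
a³ = Z·M/(N_A·ρ) = 4 × 56.08 / (6.022 × 10²³ × 3.32) = 1.122 × 10^-22 cm³, so a = 4.823 × 10^-8 cm = 0.482 nm.

0.482 nm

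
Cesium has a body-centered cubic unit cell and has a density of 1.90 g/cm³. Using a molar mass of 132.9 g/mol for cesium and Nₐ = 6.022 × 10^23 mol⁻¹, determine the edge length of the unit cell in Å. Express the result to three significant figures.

With Z = 2 atoms per BCC cell, a³ = Z·M/(N_A·ρ) = 2 × 132.9 / (6.022 × 10²³ × 1.900 g/cm³) = 2.323 × 10^-22 cm³.
a = (2.323 × 10^-22)^(1/3) = 6.147 × 10^-8 cm = 6.15 Å.

6.15 Å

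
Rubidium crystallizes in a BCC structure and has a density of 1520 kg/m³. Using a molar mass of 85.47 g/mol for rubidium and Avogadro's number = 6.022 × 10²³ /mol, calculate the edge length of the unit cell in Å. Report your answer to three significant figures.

5.72 Å

With Z = 2 atoms per BCC cell, a³ = Z·M/(N_A·ρ) = 2 × 85.47 / (6.022 × 10²³ × 1.520 g/cm³) = 1.867 × 10^-22 cm³.
a = (1.867 × 10^-22)^(1/3) = 5.716 × 10^-8 cm = 5.72 Å.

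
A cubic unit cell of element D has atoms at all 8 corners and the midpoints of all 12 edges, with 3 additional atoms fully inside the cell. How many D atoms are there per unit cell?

7

Corner atoms are shared by 8 cells (1/8 each), edge atoms by 4 (1/4 each), interior atoms are unshared.
Net atoms = 8 × 1/8 + 12 × 1/4 + 3 = 1 + 3 + 3 = 7.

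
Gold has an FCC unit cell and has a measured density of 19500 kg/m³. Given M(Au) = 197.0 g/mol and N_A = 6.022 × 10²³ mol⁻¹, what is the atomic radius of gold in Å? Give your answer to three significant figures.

For an FCC cell (Z = 4), a³ = Z·M/(N_A·ρ) = 4 × 197.0 / (6.022 × 10²³ × 19.50) = 6.710 × 10^-23 cm³, so a = 4.064 × 10^-8 cm = 4.064 Å.
Atoms touch along the face diagonal, so √2·a = 4r, so r = 0.3536 × a = 1.44 Å.

1.44 Å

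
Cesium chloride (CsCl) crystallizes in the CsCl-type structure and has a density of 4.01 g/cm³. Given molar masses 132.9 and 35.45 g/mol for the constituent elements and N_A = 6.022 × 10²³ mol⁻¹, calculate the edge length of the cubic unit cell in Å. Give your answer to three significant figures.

4.12 Å

M(CsCl) = 168.35 g/mol; Z = 1 formula unit per cell.
a³ = Z·M/(N_A·ρ) = 1 × 168.35 / (6.022 × 10²³ × 4.01) = 6.972 × 10^-23 cm³, so a = 4.116 × 10^-8 cm = 4.12 Å.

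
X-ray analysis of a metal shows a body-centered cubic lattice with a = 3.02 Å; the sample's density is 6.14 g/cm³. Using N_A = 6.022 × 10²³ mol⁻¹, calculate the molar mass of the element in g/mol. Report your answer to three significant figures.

A BCC cell has Z = 2 atoms; a = 3.020 × 10^-8 cm.
M = ρ·N_A·a³/Z = 6.14 × 6.022 × 10²³ × 2.754 × 10^-23 / 2 = 50.9 g/mol.

50.9 g/mol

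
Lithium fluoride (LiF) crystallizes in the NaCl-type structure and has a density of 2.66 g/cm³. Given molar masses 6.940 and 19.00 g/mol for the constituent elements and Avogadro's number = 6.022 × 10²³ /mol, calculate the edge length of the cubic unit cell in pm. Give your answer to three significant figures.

402 pm

M(LiF) = 25.94 g/mol; Z = 4 formula units per cell.
a³ = Z·M/(N_A·ρ) = 4 × 25.94 / (6.022 × 10²³ × 2.66) = 6.478 × 10^-23 cm³, so a = 4.016 × 10^-8 cm = 402 pm.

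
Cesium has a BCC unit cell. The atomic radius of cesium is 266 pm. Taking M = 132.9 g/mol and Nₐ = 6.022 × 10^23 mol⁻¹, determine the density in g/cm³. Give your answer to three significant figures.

In a BCC lattice, atoms touch along the body diagonal, so √3·a = 4r, giving a = 614.3 pm = 6.143 × 10^-8 cm.
With Z = 2, ρ = Z·M/(N_A·a³) = 2 × 132.9 / (6.022 × 10²³ × 2.318 × 10^-22) = 1.904 g/cm³.

1.90 g/cm³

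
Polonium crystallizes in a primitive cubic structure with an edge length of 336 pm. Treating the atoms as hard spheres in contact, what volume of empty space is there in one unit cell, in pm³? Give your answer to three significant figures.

1.81 × 10^7 pm³

In a simple cubic lattice atoms touch along the cell edge, so a = 2r, so r = 0.5000a = 168.0 pm.
V_cell = a³ = 3.793 × 10^7 pm³; V_atoms = 1 × (4/3)πr³ = 1.986 × 10^7 pm³.
Empty space = 3.793 × 10^7 − 1.986 × 10^7 = 1.81 × 10^7 pm³.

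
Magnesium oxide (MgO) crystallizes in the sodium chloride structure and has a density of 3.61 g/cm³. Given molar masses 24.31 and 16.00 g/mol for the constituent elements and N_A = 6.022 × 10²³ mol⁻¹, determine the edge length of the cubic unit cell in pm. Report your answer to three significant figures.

420 pm

M(MgO) = 40.31 g/mol; Z = 4 formula units per cell.
a³ = Z·M/(N_A·ρ) = 4 × 40.31 / (6.022 × 10²³ × 3.61) = 7.417 × 10^-23 cm³, so a = 4.202 × 10^-8 cm = 420 pm.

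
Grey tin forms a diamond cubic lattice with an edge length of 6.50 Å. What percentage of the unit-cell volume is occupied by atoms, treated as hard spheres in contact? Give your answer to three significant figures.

34.0%

In a diamond cubic lattice nearest neighbors lie along the body diagonal with √3·a = 8r, so r = 0.2165a = 1.407 Å.
Packing fraction = Z·(4/3)πr³ / a³ = 8 × (4/3)π × (1.407)³ / (6.50)³ = 0.3401 = 34.0%.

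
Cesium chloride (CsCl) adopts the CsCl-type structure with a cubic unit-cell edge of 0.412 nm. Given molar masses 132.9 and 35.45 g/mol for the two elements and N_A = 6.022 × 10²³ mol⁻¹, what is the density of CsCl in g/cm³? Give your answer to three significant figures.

The CsCl-type structure contains Z = 1 formula unit per cell; M(CsCl) = 132.9 + 35.45 = 168.35 g/mol.
a³ = (4.120 × 10^-8 cm)³ = 6.993 × 10^-23 cm³.
ρ = 1 × 168.35 / (6.022 × 10²³ × 6.993 × 10^-23) = 3.997 g/cm³.

4.00 g/cm³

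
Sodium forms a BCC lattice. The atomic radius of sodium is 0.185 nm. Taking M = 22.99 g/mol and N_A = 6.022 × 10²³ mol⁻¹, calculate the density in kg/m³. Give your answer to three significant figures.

979 kg/m³

In a BCC lattice, atoms touch along the body diagonal, so √3·a = 4r, giving a = 0.4272 nm = 4.272 × 10^-8 cm.
With Z = 2, ρ = Z·M/(N_A·a³) = 2 × 22.99 / (6.022 × 10²³ × 7.799 × 10^-23) = 0.9791 g/cm³ = 979 kg/m³.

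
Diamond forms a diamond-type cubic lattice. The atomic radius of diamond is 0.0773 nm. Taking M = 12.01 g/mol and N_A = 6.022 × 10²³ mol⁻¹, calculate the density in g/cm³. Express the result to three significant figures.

In a diamond cubic lattice, nearest neighbors lie along the body diagonal with √3·a = 8r, giving a = 0.3570 nm = 3.570 × 10^-8 cm.
With Z = 8, ρ = Z·M/(N_A·a³) = 8 × 12.01 / (6.022 × 10²³ × 4.551 × 10^-23) = 3.506 g/cm³.

3.51 g/cm³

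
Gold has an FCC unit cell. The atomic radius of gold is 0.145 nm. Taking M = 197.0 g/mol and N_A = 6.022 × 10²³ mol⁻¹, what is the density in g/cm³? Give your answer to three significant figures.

19.0 g/cm³

In an FCC lattice, atoms touch along the face diagonal, so √2·a = 4r, giving a = 0.4101 nm = 4.101 × 10^-8 cm.
With Z = 4, ρ = Z·M/(N_A·a³) = 4 × 197.0 / (6.022 × 10²³ × 6.898 × 10^-23) = 18.97 g/cm³.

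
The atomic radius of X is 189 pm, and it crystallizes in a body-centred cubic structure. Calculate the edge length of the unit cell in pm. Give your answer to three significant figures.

436 pm

In a BCC lattice, atoms touch along the body diagonal, so √3·a = 4r.
a = 4r/√3 = 4 × 189 / 1.7321 = 436 pm.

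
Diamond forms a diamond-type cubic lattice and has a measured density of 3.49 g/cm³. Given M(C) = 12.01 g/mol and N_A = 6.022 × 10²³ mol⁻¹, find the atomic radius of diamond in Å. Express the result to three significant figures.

For a diamond cubic cell (Z = 8), a³ = Z·M/(N_A·ρ) = 8 × 12.01 / (6.022 × 10²³ × 3.490) = 4.572 × 10^-23 cm³, so a = 3.576 × 10^-8 cm = 3.576 Å.
Nearest neighbors lie along the body diagonal with √3·a = 8r, so r = 0.2165 × a = 0.774 Å.

0.774 Å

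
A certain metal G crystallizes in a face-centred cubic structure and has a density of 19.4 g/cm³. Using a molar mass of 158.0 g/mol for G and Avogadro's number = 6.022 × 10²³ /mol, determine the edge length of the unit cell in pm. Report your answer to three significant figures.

378 pm

With Z = 4 atoms per FCC cell, a³ = Z·M/(N_A·ρ) = 4 × 158.0 / (6.022 × 10²³ × 19.40 g/cm³) = 5.410 × 10^-23 cm³.
a = (5.410 × 10^-23)^(1/3) = 3.782 × 10^-8 cm = 378 pm.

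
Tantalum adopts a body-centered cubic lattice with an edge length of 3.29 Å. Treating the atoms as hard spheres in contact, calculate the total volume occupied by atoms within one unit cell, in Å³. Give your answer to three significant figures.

24.2 Å³

In a BCC lattice atoms touch along the body diagonal, so √3·a = 4r, so r = 0.4330a = 1.425 Å.
V_atoms = Z × (4/3)πr³ = 2 × (4/3)π × (1.425)³ = 24.2 Å³.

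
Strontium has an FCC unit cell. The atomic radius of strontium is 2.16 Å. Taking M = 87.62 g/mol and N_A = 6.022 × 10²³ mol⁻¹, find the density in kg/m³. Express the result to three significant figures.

2550 kg/m³

In an FCC lattice, atoms touch along the face diagonal, so √2·a = 4r, giving a = 6.109 Å = 6.109 × 10^-8 cm.
With Z = 4, ρ = Z·M/(N_A·a³) = 4 × 87.62 / (6.022 × 10²³ × 2.280 × 10^-22) = 2.552 g/cm³ = 2550 kg/m³.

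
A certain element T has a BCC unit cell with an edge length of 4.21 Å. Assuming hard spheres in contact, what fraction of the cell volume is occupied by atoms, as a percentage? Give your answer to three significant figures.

68.0%

In a BCC lattice atoms touch along the body diagonal, so √3·a = 4r, so r = 0.4330a = 1.823 Å.
Packing fraction = Z·(4/3)πr³ / a³ = 2 × (4/3)π × (1.823)³ / (4.21)³ = 0.6802 = 68.0%.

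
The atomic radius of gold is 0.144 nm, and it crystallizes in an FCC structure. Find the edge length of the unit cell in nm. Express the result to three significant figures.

In an FCC lattice, atoms touch along the face diagonal, so √2·a = 4r.
a = 4r/√2 = 4 × 0.144 / 1.4142 = 0.407 nm.

0.407 nm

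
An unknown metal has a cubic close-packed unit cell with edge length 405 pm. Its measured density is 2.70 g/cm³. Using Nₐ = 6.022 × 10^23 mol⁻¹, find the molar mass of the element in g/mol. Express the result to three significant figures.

27.0 g/mol

An FCC cell has Z = 4 atoms; a = 4.050 × 10^-8 cm.
M = ρ·N_A·a³/Z = 2.70 × 6.022 × 10²³ × 6.643 × 10^-23 / 4 = 27.0 g/mol.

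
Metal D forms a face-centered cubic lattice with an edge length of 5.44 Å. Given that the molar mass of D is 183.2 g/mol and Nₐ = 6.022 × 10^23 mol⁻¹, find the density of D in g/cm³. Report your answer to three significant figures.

7.56 g/cm³

An FCC unit cell contains Z = 4 atoms.
Cell volume: a³ = (5.44 Å)³ = (5.440 × 10^-8 cm)³ = 1.610 × 10^-22 cm³.
ρ = Z·M/(N_A·a³) = 4 × 183.2 / (6.022 × 10²³ × 1.610 × 10^-22) = 7.559 g/cm³.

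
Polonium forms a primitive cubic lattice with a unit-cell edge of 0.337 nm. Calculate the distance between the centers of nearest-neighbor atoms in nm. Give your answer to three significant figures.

In a simple cubic structure, atoms touch along the cell edge, so a = 2r; the nearest-neighbor distance equals 2r = 1.000·a.
d = 1.000 × 0.337 = 0.337 nm.

0.337 nm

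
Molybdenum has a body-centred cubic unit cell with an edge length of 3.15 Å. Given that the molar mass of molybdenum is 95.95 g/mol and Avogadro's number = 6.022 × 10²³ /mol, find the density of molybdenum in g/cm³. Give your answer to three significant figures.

A BCC unit cell contains Z = 2 atoms.
Cell volume: a³ = (3.15 Å)³ = (3.150 × 10^-8 cm)³ = 3.126 × 10^-23 cm³.
ρ = Z·M/(N_A·a³) = 2 × 95.95 / (6.022 × 10²³ × 3.126 × 10^-23) = 10.20 g/cm³.

10.2 g/cm³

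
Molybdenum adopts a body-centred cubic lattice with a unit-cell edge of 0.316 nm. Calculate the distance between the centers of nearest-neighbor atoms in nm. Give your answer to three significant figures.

In a BCC structure, atoms touch along the body diagonal, so √3·a = 4r; the nearest-neighbor distance equals 2r = 0.8660·a.
d = 0.8660 × 0.316 = 0.274 nm.

0.274 nm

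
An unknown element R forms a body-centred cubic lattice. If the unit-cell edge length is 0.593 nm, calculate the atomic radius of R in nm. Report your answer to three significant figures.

In a BCC lattice, atoms touch along the body diagonal, so √3·a = 4r.
r = √3·a/4 = 1.7321 × 0.593 / 4 = 0.257 nm.

0.257 nm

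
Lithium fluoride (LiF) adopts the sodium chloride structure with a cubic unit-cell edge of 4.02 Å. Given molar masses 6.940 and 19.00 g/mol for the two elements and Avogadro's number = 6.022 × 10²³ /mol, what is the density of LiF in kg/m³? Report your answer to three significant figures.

2650 kg/m³

The sodium chloride structure contains Z = 4 formula units per cell; M(LiF) = 6.940 + 19.00 = 25.94 g/mol.
a³ = (4.020 × 10^-8 cm)³ = 6.496 × 10^-23 cm³.
ρ = 4 × 25.94 / (6.022 × 10²³ × 6.496 × 10^-23) = 2.652 g/cm³ = 2650 kg/m³.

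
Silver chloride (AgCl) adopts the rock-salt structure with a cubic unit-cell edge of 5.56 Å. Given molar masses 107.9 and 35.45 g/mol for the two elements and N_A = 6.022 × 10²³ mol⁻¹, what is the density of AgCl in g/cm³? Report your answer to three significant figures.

5.54 g/cm³

The rock-salt structure contains Z = 4 formula units per cell; M(AgCl) = 107.9 + 35.45 = 143.35 g/mol.
a³ = (5.560 × 10^-8 cm)³ = 1.719 × 10^-22 cm³.
ρ = 4 × 143.35 / (6.022 × 10²³ × 1.719 × 10^-22) = 5.540 g/cm³.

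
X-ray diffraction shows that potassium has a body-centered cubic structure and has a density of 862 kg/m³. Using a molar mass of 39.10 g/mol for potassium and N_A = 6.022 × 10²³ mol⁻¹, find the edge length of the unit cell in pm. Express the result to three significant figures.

532 pm

With Z = 2 atoms per BCC cell, a³ = Z·M/(N_A·ρ) = 2 × 39.10 / (6.022 × 10²³ × 0.8620 g/cm³) = 1.506 × 10^-22 cm³.
a = (1.506 × 10^-22)^(1/3) = 5.321 × 10^-8 cm = 532 pm.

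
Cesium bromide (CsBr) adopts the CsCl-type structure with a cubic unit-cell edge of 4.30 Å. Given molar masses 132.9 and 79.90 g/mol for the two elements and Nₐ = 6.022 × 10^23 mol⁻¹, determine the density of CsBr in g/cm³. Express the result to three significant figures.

4.44 g/cm³

The CsCl-type structure contains Z = 1 formula unit per cell; M(CsBr) = 132.9 + 79.90 = 212.8 g/mol.
a³ = (4.300 × 10^-8 cm)³ = 7.951 × 10^-23 cm³.
ρ = 1 × 212.8 / (6.022 × 10²³ × 7.951 × 10^-23) = 4.445 g/cm³.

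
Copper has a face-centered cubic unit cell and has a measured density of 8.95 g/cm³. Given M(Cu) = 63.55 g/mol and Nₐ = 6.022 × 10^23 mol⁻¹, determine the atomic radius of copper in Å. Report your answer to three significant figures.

1.28 Å

For an FCC cell (Z = 4), a³ = Z·M/(N_A·ρ) = 4 × 63.55 / (6.022 × 10²³ × 8.950) = 4.716 × 10^-23 cm³, so a = 3.613 × 10^-8 cm = 3.613 Å.
Atoms touch along the face diagonal, so √2·a = 4r, so r = 0.3536 × a = 1.28 Å.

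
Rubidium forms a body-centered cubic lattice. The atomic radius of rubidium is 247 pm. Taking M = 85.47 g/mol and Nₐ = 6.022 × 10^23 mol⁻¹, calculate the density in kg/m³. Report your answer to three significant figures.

In a BCC lattice, atoms touch along the body diagonal, so √3·a = 4r, giving a = 570.4 pm = 5.704 × 10^-8 cm.
With Z = 2, ρ = Z·M/(N_A·a³) = 2 × 85.47 / (6.022 × 10²³ × 1.856 × 10^-22) = 1.529 g/cm³ = 1530 kg/m³.

1530 kg/m³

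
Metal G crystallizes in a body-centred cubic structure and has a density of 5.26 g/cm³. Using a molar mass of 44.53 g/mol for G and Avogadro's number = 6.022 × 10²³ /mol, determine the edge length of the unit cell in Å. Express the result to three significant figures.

With Z = 2 atoms per BCC cell, a³ = Z·M/(N_A·ρ) = 2 × 44.53 / (6.022 × 10²³ × 5.260 g/cm³) = 2.812 × 10^-23 cm³.
a = (2.812 × 10^-23)^(1/3) = 3.041 × 10^-8 cm = 3.04 Å.

3.04 Å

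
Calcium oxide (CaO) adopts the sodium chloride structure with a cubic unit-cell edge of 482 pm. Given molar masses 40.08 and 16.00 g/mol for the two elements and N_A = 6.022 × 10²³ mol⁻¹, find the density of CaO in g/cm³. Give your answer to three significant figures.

The sodium chloride structure contains Z = 4 formula units per cell; M(CaO) = 40.08 + 16.00 = 56.08 g/mol.
a³ = (4.820 × 10^-8 cm)³ = 1.120 × 10^-22 cm³.
ρ = 4 × 56.08 / (6.022 × 10²³ × 1.120 × 10^-22) = 3.326 g/cm³.

3.33 g/cm³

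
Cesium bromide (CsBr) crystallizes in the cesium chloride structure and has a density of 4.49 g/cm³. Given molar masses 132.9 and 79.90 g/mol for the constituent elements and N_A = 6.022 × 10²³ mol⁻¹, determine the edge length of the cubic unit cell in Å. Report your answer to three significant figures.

M(CsBr) = 212.8 g/mol; Z = 1 formula unit per cell.
a³ = Z·M/(N_A·ρ) = 1 × 212.8 / (6.022 × 10²³ × 4.49) = 7.870 × 10^-23 cm³, so a = 4.285 × 10^-8 cm = 4.29 Å.

4.29 Å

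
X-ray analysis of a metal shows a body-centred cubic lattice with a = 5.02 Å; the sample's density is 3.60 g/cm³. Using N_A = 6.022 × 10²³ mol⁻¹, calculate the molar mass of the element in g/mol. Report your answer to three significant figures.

A BCC cell has Z = 2 atoms; a = 5.020 × 10^-8 cm.
M = ρ·N_A·a³/Z = 3.60 × 6.022 × 10²³ × 1.265 × 10^-22 / 2 = 137 g/mol.

137 g/mol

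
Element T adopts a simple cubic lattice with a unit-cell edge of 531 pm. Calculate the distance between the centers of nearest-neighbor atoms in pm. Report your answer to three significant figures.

531 pm

In a simple cubic structure, atoms touch along the cell edge, so a = 2r; the nearest-neighbor distance equals 2r = 1.000·a.
d = 1.000 × 531 = 531 pm.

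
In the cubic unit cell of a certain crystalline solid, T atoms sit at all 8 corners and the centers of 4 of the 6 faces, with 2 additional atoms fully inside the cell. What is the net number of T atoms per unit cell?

5

Corner atoms are shared by 8 cells (1/8 each), face atoms by 2 (1/2 each), interior atoms are unshared.
Net atoms = 8 × 1/8 + 4 × 1/2 + 2 = 1 + 2 + 2 = 5.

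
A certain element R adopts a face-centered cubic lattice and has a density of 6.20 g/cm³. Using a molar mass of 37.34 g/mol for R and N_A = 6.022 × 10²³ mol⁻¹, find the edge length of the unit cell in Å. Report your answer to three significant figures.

3.42 Å

With Z = 4 atoms per FCC cell, a³ = Z·M/(N_A·ρ) = 4 × 37.34 / (6.022 × 10²³ × 6.200 g/cm³) = 4.000 × 10^-23 cm³.
a = (4.000 × 10^-23)^(1/3) = 3.420 × 10^-8 cm = 3.42 Å.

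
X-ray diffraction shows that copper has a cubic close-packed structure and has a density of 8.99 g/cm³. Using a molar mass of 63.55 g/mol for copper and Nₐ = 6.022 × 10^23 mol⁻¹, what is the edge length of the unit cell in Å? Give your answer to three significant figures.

3.61 Å

With Z = 4 atoms per FCC cell, a³ = Z·M/(N_A·ρ) = 4 × 63.55 / (6.022 × 10²³ × 8.990 g/cm³) = 4.695 × 10^-23 cm³.
a = (4.695 × 10^-23)^(1/3) = 3.608 × 10^-8 cm = 3.61 Å.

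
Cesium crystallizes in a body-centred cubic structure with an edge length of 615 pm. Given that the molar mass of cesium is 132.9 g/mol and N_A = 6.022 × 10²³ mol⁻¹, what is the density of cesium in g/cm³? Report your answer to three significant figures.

A BCC unit cell contains Z = 2 atoms.
Cell volume: a³ = (615 pm)³ = (6.150 × 10^-8 cm)³ = 2.326 × 10^-22 cm³.
ρ = Z·M/(N_A·a³) = 2 × 132.9 / (6.022 × 10²³ × 2.326 × 10^-22) = 1.898 g/cm³.

1.90 g/cm³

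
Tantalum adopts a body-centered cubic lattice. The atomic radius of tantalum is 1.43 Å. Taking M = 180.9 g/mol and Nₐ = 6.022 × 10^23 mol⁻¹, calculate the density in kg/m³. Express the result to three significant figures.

16700 kg/m³

In a BCC lattice, atoms touch along the body diagonal, so √3·a = 4r, giving a = 3.302 Å = 3.302 × 10^-8 cm.
With Z = 2, ρ = Z·M/(N_A·a³) = 2 × 180.9 / (6.022 × 10²³ × 3.602 × 10^-23) = 16.68 g/cm³ = 16700 kg/m³.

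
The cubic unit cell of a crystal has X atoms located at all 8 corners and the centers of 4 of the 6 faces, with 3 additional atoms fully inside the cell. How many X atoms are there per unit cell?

6

Corner atoms are shared by 8 cells (1/8 each), face atoms by 2 (1/2 each), interior atoms are unshared.
Net atoms = 8 × 1/8 + 4 × 1/2 + 3 = 1 + 2 + 3 = 6.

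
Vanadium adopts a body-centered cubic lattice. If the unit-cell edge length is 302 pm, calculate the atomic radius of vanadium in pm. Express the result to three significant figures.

131 pm

In a BCC lattice, atoms touch along the body diagonal, so √3·a = 4r.
r = √3·a/4 = 1.7321 × 302 / 4 = 131 pm.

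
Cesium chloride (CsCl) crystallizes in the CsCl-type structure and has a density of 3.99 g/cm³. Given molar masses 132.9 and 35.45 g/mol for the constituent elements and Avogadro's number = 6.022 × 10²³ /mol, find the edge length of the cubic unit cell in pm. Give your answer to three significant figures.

M(CsCl) = 168.35 g/mol; Z = 1 formula unit per cell.
a³ = Z·M/(N_A·ρ) = 1 × 168.35 / (6.022 × 10²³ × 3.99) = 7.006 × 10^-23 cm³, so a = 4.123 × 10^-8 cm = 412 pm.

412 pm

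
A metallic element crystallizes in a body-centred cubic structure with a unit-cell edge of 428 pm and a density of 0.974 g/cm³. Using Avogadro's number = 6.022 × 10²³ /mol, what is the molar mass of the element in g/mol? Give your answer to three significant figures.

23.0 g/mol

A BCC cell has Z = 2 atoms; a = 4.280 × 10^-8 cm.
M = ρ·N_A·a³/Z = 0.974 × 6.022 × 10²³ × 7.840 × 10^-23 / 2 = 23.0 g/mol.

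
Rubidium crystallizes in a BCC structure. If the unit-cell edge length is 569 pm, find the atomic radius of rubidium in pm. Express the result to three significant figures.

246 pm

In a BCC lattice, atoms touch along the body diagonal, so √3·a = 4r.
r = √3·a/4 = 1.7321 × 569 / 4 = 246 pm.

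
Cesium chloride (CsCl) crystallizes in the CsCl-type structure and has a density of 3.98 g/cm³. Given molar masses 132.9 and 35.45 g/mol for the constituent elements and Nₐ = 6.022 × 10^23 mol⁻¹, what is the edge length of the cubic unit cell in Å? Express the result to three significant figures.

4.13 Å

M(CsCl) = 168.35 g/mol; Z = 1 formula unit per cell.
a³ = Z·M/(N_A·ρ) = 1 × 168.35 / (6.022 × 10²³ × 3.98) = 7.024 × 10^-23 cm³, so a = 4.126 × 10^-8 cm = 4.13 Å.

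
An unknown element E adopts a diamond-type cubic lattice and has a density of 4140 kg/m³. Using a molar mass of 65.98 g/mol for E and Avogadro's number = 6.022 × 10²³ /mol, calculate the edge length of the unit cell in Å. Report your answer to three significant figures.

With Z = 8 atoms per diamond cubic cell, a³ = Z·M/(N_A·ρ) = 8 × 65.98 / (6.022 × 10²³ × 4.140 g/cm³) = 2.117 × 10^-22 cm³.
a = (2.117 × 10^-22)^(1/3) = 5.960 × 10^-8 cm = 5.96 Å.

5.96 Å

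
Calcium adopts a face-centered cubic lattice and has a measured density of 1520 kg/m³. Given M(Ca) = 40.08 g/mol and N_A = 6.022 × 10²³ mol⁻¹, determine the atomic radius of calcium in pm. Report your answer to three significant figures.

For an FCC cell (Z = 4), a³ = Z·M/(N_A·ρ) = 4 × 40.08 / (6.022 × 10²³ × 1.520) = 1.751 × 10^-22 cm³, so a = 5.595 × 10^-8 cm = 559.5 pm.
Atoms touch along the face diagonal, so √2·a = 4r, so r = 0.3536 × a = 198 pm.

198 pm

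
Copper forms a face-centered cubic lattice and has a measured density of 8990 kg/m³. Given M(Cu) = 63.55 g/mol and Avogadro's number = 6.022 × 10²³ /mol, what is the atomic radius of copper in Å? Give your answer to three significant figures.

For an FCC cell (Z = 4), a³ = Z·M/(N_A·ρ) = 4 × 63.55 / (6.022 × 10²³ × 8.990) = 4.695 × 10^-23 cm³, so a = 3.608 × 10^-8 cm = 3.608 Å.
Atoms touch along the face diagonal, so √2·a = 4r, so r = 0.3536 × a = 1.28 Å.

1.28 Å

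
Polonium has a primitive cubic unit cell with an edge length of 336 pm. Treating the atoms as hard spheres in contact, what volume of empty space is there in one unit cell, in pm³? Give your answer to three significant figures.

In a simple cubic lattice atoms touch along the cell edge, so a = 2r, so r = 0.5000a = 168.0 pm.
V_cell = a³ = 3.793 × 10^7 pm³; V_atoms = 1 × (4/3)πr³ = 1.986 × 10^7 pm³.
Empty space = 3.793 × 10^7 − 1.986 × 10^7 = 1.81 × 10^7 pm³.

1.81 × 10^7 pm³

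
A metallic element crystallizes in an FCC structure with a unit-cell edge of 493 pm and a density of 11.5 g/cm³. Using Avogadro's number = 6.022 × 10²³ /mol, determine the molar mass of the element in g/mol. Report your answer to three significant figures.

207 g/mol

An FCC cell has Z = 4 atoms; a = 4.930 × 10^-8 cm.
M = ρ·N_A·a³/Z = 11.5 × 6.022 × 10²³ × 1.198 × 10^-22 / 4 = 207 g/mol.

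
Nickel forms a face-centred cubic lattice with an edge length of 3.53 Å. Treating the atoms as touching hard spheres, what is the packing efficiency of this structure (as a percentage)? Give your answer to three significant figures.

In an FCC lattice atoms touch along the face diagonal, so √2·a = 4r, so r = 0.3536a = 1.248 Å.
Packing fraction = Z·(4/3)πr³ / a³ = 4 × (4/3)π × (1.248)³ / (3.53)³ = 0.7405 = 74.0%.

74.0%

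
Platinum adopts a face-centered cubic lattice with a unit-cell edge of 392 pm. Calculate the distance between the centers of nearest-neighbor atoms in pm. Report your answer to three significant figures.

277 pm

In an FCC structure, atoms touch along the face diagonal, so √2·a = 4r; the nearest-neighbor distance equals 2r = 0.7071·a.
d = 0.7071 × 392 = 277 pm.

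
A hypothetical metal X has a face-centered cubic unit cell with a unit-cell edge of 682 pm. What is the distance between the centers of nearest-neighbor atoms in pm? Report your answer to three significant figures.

In an FCC structure, atoms touch along the face diagonal, so √2·a = 4r; the nearest-neighbor distance equals 2r = 0.7071·a.
d = 0.7071 × 682 = 482 pm.

482 pm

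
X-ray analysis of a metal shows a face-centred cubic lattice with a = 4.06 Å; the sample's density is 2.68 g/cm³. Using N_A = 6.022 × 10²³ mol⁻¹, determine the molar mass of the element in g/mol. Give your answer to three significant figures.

27.0 g/mol

An FCC cell has Z = 4 atoms; a = 4.060 × 10^-8 cm.
M = ρ·N_A·a³/Z = 2.68 × 6.022 × 10²³ × 6.692 × 10^-23 / 4 = 27.0 g/mol.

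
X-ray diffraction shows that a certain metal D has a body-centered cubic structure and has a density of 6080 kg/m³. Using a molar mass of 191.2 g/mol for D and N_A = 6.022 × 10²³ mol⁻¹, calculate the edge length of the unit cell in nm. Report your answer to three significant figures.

With Z = 2 atoms per BCC cell, a³ = Z·M/(N_A·ρ) = 2 × 191.2 / (6.022 × 10²³ × 6.080 g/cm³) = 1.044 × 10^-22 cm³.
a = (1.044 × 10^-22)^(1/3) = 4.709 × 10^-8 cm = 0.471 nm.

0.471 nm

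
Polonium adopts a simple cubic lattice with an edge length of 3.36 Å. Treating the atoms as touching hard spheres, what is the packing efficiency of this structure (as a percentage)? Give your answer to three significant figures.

In a simple cubic lattice atoms touch along the cell edge, so a = 2r, so r = 0.5000a = 1.680 Å.
Packing fraction = Z·(4/3)πr³ / a³ = 1 × (4/3)π × (1.680)³ / (3.36)³ = 0.5236 = 52.4%.

52.4%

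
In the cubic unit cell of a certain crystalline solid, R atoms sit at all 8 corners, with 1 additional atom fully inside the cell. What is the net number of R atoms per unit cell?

2

Corner atoms are shared by 8 cells (1/8 each), interior atoms are unshared.
Net atoms = 8 × 1/8 + 1 = 1 + 1 = 2.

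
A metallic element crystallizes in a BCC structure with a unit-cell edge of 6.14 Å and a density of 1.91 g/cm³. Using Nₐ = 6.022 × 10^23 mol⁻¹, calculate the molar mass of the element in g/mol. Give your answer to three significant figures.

A BCC cell has Z = 2 atoms; a = 6.140 × 10^-8 cm.
M = ρ·N_A·a³/Z = 1.91 × 6.022 × 10²³ × 2.315 × 10^-22 / 2 = 133 g/mol.

133 g/mol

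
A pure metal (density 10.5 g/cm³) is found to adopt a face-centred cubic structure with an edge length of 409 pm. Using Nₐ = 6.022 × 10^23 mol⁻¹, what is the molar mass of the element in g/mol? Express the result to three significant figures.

108 g/mol

An FCC cell has Z = 4 atoms; a = 4.090 × 10^-8 cm.
M = ρ·N_A·a³/Z = 10.5 × 6.022 × 10²³ × 6.842 × 10^-23 / 4 = 108 g/mol.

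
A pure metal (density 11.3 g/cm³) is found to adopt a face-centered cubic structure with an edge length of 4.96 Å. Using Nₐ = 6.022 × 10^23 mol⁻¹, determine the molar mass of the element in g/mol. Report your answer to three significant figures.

208 g/mol

An FCC cell has Z = 4 atoms; a = 4.960 × 10^-8 cm.
M = ρ·N_A·a³/Z = 11.3 × 6.022 × 10²³ × 1.220 × 10^-22 / 4 = 208 g/mol.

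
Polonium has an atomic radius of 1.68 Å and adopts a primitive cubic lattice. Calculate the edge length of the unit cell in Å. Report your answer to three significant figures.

3.36 Å

In a simple cubic lattice, atoms touch along the cell edge, so a = 2r.
a = 2r = 2 × 1.68 = 3.36 Å.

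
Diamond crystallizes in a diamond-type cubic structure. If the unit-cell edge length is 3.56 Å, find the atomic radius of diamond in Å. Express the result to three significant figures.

In a diamond cubic lattice, nearest neighbors lie along the body diagonal with √3·a = 8r.
r = √3·a/8 = 1.7321 × 3.56 / 8 = 0.771 Å.

0.771 Å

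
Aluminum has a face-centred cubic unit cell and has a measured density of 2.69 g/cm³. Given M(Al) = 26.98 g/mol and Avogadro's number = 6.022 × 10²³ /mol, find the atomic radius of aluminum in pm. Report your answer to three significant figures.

For an FCC cell (Z = 4), a³ = Z·M/(N_A·ρ) = 4 × 26.98 / (6.022 × 10²³ × 2.690) = 6.662 × 10^-23 cm³, so a = 4.054 × 10^-8 cm = 405.4 pm.
Atoms touch along the face diagonal, so √2·a = 4r, so r = 0.3536 × a = 143 pm.

143 pm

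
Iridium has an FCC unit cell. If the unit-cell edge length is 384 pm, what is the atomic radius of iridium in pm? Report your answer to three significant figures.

136 pm

In an FCC lattice, atoms touch along the face diagonal, so √2·a = 4r.
r = √2·a/4 = 1.4142 × 384 / 4 = 136 pm.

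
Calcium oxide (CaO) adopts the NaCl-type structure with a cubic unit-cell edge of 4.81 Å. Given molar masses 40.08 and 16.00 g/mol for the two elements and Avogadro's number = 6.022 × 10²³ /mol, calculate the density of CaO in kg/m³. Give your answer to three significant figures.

3350 kg/m³

The NaCl-type structure contains Z = 4 formula units per cell; M(CaO) = 40.08 + 16.00 = 56.08 g/mol.
a³ = (4.810 × 10^-8 cm)³ = 1.113 × 10^-22 cm³.
ρ = 4 × 56.08 / (6.022 × 10²³ × 1.113 × 10^-22) = 3.347 g/cm³ = 3350 kg/m³.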